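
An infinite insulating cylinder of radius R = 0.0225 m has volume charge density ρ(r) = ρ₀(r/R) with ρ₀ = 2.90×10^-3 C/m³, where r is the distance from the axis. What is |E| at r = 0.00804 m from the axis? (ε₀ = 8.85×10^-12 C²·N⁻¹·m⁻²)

Choose a coaxial cylinder of radius r = 0.00804 m (arbitrary length L) as the Gaussian surface (r < R).
Integrating ρ over the cross-section to radius r: λ_enc = (2πρ₀/R) ∫₀^r r'^2 dr' = 2πρ₀ r^3/(3·R) = 1.403×10^-7 C/m.
By Gauss's law (flux through the curved wall only), E·2πrL = λ_enc L/ε₀.
E = |λ_enc|/(2πε₀r) = (1.403e-7)/(2π·8.85×10^-12·0.00804) = 3.14e5 N/C.

3.14×10^5 N/C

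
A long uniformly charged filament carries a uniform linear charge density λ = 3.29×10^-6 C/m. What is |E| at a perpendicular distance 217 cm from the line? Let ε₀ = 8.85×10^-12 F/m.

|E| ≈ 2.73×10^4 N/C

By cylindrical symmetry E is radial; use a coaxial Gaussian cylinder of radius 217 cm and length L.
Q_enc = λL, so λ_enc = 3.29×10^-6 C/m.
Gauss's law: E·2πrL = λ_enc L/ε₀.
E = |λ_enc|/(2πε₀r) = (3.29e-6)/(2π·8.85×10^-12·2.17) = 2.73e4 N/C.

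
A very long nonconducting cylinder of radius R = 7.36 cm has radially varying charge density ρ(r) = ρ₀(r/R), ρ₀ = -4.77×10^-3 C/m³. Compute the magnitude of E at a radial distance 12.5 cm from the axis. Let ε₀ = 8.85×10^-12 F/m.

Coaxial Gaussian cylinder, radius r = 12.5 cm, length L (r > R, full charge per length enclosed).
λ_enc = 2π ∫₀^R ρ₀(r'/R)^1 r' dr' = 2πρ₀R²/3 = -5.412×10^-5 C/m.
By Gauss's law (flux through the curved wall only), E·2πrL = λ_enc L/ε₀.
E = |λ_enc|/(2πε₀r) = (5.412×10^-5)/(2π·8.85×10^-12·0.125) = 7.79e6 N/C.

E ≈ 7.79×10^6 V/m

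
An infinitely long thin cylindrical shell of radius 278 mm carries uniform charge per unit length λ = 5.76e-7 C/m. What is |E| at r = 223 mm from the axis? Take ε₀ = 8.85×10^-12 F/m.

E = 0 (no enclosed charge)

By cylindrical symmetry E is radial; use a coaxial Gaussian cylinder of radius 223 mm and length L (r < 278 mm, inside the shell).
All the surface charge lies outside this cylinder: Q_enc = 0, hence E = 0.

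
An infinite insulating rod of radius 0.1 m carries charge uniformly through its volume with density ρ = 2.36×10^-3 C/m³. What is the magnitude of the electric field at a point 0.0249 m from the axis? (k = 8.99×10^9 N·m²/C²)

Take a coaxial cylindrical Gaussian surface of radius r = 0.0249 m and length L (r < R).
Enclosed charge per unit length: λ_enc = ρ·πr² = (2.36×10^-3)π(0.0249)² = 4.597×10^-6 C/m.
Applying ∮E·dA = Q_enc/ε₀ with the end caps contributing no flux:
E = 2k|λ_enc|/r = 2(8.99×10^9)(4.597×10^-6)/(0.0249) = 3.32×10^6 N/C.

E ≈ 3.32e6 N/C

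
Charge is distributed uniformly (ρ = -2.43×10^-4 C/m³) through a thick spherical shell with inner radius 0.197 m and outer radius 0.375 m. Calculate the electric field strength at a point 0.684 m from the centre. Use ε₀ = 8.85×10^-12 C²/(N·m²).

By spherical symmetry E is radial; choose a Gaussian sphere of radius r = 0.684 m (r > 0.375 m, enclosing the whole shell).
Q_enc = ρ·(4π/3)(b³ − a³) = (-2.43×10^-4)·(4π/3)·((0.375)³ − (0.197)³) = -4.59×10^-5 C.
Since E is radial and uniform over the Gaussian sphere, Φ = E·4πr² = Q_enc/ε₀.
E = |Q_enc|/(4πε₀r²) = (4.59×10^-5)/(4π·8.85×10^-12·(0.684)²) = 8.82×10^5 N/C.

|E| ≈ 8.82e5 N/C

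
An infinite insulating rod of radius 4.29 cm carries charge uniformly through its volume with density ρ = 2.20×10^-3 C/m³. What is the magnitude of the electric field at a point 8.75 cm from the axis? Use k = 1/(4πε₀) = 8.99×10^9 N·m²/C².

2.61e6 N/C

Choose a coaxial cylinder of radius r = 8.75 cm (arbitrary length L) as the Gaussian surface (r > 4.29 cm, full cross-section enclosed).
λ_enc = ρ·πR² = (2.20×10^-3)π(0.0429)² = 1.272e-5 C/m.
Gauss's law: E·2πrL = λ_enc L/ε₀.
E = 2k|λ_enc|/r = 2(8.99×10^9)(1.272×10^-5)/(0.0875) = 2.61×10^6 N/C.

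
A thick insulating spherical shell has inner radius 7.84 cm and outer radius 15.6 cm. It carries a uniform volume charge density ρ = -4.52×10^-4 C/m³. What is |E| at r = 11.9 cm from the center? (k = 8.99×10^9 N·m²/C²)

Symmetry ⇒ E = E(r) r̂. Gaussian sphere of radius r = 11.9 cm (within the shell material, 7.84 cm < r < 15.6 cm).
Enclosed charge is the volume from a to r: Q_enc = (4π/3)ρ(r³ − a³) = -2.278×10^-6 C.
By Gauss's law, ∮E·dA = E·4πr² = Q_enc/ε₀.
E = k|Q_enc|/r² = (8.99×10^9)(2.278×10^-6)/(0.119)² = 1.45e6 N/C.

1.45×10^6 N/C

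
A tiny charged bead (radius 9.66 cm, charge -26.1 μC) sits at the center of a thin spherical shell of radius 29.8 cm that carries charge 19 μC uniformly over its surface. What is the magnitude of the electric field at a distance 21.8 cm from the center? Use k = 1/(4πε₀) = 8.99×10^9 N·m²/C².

|E| ≈ 4.94×10^6 V/m

Symmetry ⇒ E = E(r) r̂. Gaussian sphere of radius r = 21.8 cm (between the bodies, 9.66 cm < r < 29.8 cm).
Only the inner charge is enclosed; the outer shell contributes nothing inside itself. Q_enc = -26.1 μC = -2.61×10^-5 C.
Applying ∮E·dA = Q_enc/ε₀ with Φ = E(4πr²):
E = k|Q_enc|/r² = (8.99×10^9)(2.61×10^-5)/(0.218)² = 4.94e6 N/C.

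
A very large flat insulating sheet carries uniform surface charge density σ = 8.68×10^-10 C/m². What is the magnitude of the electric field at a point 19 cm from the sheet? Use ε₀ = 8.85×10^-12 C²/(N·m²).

49 N/C

The symmetry is planar: E is normal to the sheet and the same magnitude on both sides. Take a pillbox straddling the sheet with end-cap area A.
Flux Φ = 2EA and Q_enc = σA, so 2EA = σA/ε₀ ⇒ E = |σ|/(2ε₀), independent of distance.
E = |σ|/(2ε₀) = (8.68e-10)/(2·8.85×10^-12) = 49 N/C.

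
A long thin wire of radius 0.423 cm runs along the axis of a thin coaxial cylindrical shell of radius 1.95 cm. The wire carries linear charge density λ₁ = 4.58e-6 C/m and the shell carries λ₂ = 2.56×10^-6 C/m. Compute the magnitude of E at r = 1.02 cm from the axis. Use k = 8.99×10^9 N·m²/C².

E ≈ 8.07e6 V/m

Choose a coaxial cylinder of radius r = 1.02 cm (arbitrary length L) as the Gaussian surface (between the conductors, 0.423 cm < r < 1.95 cm).
The shell at 1.95 cm lies outside the Gaussian surface, so λ_enc = λ₁ = 4.58×10^-6 C/m.
By Gauss's law (flux through the curved wall only), E·2πrL = λ_enc L/ε₀.
E = 2k|λ_enc|/r = 2(8.99×10^9)(4.58×10^-6)/(0.0102) = 8.07×10^6 N/C.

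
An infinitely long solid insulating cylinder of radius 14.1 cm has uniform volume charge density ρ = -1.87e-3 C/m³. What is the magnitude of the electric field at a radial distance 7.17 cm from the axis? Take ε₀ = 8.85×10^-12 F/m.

By cylindrical symmetry E is radial; use a coaxial Gaussian cylinder of radius 7.17 cm and length L (r < R).
Enclosed charge per unit length: λ_enc = ρ·πr² = (-1.87×10^-3)π(0.0717)² = -3.02e-5 C/m.
Since E is radial and uniform over the curved surface, Φ = E·2πrL = Q_enc/ε₀ = λ_enc L/ε₀.
E = |λ_enc|/(2πε₀r) = (3.02×10^-5)/(2π·8.85×10^-12·0.0717) = 7.58×10^6 N/C.

|E| = 7.58e6 V/m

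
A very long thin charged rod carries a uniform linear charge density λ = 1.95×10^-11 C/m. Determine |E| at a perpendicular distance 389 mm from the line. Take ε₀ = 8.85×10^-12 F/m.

0.901 N/C

By cylindrical symmetry E is radial; use a coaxial Gaussian cylinder of radius 389 mm and length L.
Q_enc = λL, so λ_enc = 1.95e-11 C/m.
Since E is radial and uniform over the curved surface, Φ = E·2πrL = Q_enc/ε₀ = λ_enc L/ε₀.
E = |λ_enc|/(2πε₀r) = (1.95×10^-11)/(2π·8.85×10^-12·0.389) = 0.901 N/C.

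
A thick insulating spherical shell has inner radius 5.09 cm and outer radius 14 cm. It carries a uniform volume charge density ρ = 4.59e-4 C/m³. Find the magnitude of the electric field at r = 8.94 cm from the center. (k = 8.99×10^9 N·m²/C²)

By spherical symmetry E is radial; choose a Gaussian sphere of radius r = 8.94 cm (within the shell material, 5.09 cm < r < 14 cm).
Only the shell between 5.09 cm and r is enclosed: Q_enc = ρ·(4π/3)(r³ − a³) = (4.59e-4)·(4π/3)·((0.0894)³ − (0.0509)³) = 1.12×10^-6 C.
Gauss's law: E·4πr² = Q_enc/ε₀.
E = k|Q_enc|/r² = (8.99×10^9)(1.12×10^-6)/(0.0894)² = 1.26×10^6 N/C.

|E| = 1.26×10^6 N/C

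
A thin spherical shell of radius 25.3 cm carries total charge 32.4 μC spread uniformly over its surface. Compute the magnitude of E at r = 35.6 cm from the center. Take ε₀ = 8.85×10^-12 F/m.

2.30×10^6 N/C

Take a concentric spherical Gaussian surface of radius r = 35.6 cm (r > 25.3 cm).
The entire shell is enclosed: Q_enc = 3.24×10^-5 C.
Applying ∮E·dA = Q_enc/ε₀ with Φ = E(4πr²):
E = |Q_enc|/(4πε₀r²) = (3.24×10^-5)/(4π·8.85×10^-12·(0.356)²) = 2.30×10^6 N/C.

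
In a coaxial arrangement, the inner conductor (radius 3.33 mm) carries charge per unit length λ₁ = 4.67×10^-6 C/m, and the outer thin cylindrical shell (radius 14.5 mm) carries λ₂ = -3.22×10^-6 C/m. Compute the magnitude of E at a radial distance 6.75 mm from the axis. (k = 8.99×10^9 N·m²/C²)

By cylindrical symmetry E is radial; use a coaxial Gaussian cylinder of radius 6.75 mm and length L (between the conductors, 3.33 mm < r < 14.5 mm).
Only the inner wire is enclosed; the outer shell contributes nothing inside itself. λ_enc = λ₁ = 4.67×10^-6 C/m.
Since E is radial and uniform over the curved surface, Φ = E·2πrL = Q_enc/ε₀ = λ_enc L/ε₀.
E = 2k|λ_enc|/r = 2(8.99×10^9)(4.67×10^-6)/(0.00675) = 1.24×10^7 N/C.

E ≈ 1.24×10^7 N/C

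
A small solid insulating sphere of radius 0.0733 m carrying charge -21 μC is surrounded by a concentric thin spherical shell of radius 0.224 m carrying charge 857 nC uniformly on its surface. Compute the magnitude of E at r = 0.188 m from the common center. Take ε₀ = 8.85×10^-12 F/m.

Symmetry ⇒ E = E(r) r̂. Gaussian sphere of radius r = 0.188 m (between the bodies, 0.0733 m < r < 0.224 m).
The shell at 0.224 m lies outside the Gaussian surface, so Q_enc = -21 μC = -2.10×10^-5 C.
Applying ∮E·dA = Q_enc/ε₀ with Φ = E(4πr²):
E = |Q_enc|/(4πε₀r²) = (2.10e-5)/(4π·8.85×10^-12·(0.188)²) = 5.34e6 N/C.

E ≈ 5.34e6 V/m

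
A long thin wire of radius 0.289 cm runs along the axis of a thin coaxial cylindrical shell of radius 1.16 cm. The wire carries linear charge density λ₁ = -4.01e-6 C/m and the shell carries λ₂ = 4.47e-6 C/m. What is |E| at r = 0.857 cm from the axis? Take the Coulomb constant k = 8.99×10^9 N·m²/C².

By cylindrical symmetry E is radial; use a coaxial Gaussian cylinder of radius 0.857 cm and length L (between the conductors, 0.289 cm < r < 1.16 cm).
The shell at 1.16 cm lies outside the Gaussian surface, so λ_enc = λ₁ = -4.01×10^-6 C/m.
By Gauss's law (flux through the curved wall only), E·2πrL = λ_enc L/ε₀.
E = 2k|λ_enc|/r = 2(8.99×10^9)(4.01e-6)/(0.00857) = 8.41×10^6 N/C.

|E| = 8.41e6 N/C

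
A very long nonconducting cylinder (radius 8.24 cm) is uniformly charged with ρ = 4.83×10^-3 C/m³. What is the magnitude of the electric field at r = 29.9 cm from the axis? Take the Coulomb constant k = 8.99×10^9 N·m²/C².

|E| ≈ 6.20×10^6 N/C

Choose a coaxial cylinder of radius r = 29.9 cm (arbitrary length L) as the Gaussian surface (r > 8.24 cm, full cross-section enclosed).
λ_enc = ρ·πR² = (4.83e-3)π(0.0824)² = 1.03e-4 C/m.
Applying ∮E·dA = Q_enc/ε₀ with the end caps contributing no flux:
E = 2k|λ_enc|/r = 2(8.99×10^9)(1.03e-4)/(0.299) = 6.20×10^6 N/C.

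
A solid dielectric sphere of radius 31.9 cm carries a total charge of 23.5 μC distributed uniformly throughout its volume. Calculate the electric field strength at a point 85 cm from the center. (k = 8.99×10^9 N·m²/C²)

|E| = 2.92×10^5 N/C

Take a concentric spherical Gaussian surface of radius r = 85 cm (r > R, so the entire charge is enclosed).
Q_enc = 23.5 μC = 2.35×10^-5 C.
Since E is radial and uniform over the Gaussian sphere, Φ = E·4πr² = Q_enc/ε₀.
E = k|Q_enc|/r² = (8.99×10^9)(2.35×10^-5)/(0.85)² = 2.92e5 N/C.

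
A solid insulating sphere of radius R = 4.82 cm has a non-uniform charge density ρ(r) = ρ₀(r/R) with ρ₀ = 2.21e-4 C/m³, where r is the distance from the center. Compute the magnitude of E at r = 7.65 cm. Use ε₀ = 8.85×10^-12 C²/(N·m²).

E = 1.19×10^5 N/C

Use a concentric Gaussian sphere at r = 7.65 cm (r > R, all charge enclosed).
Q_enc = 4π ∫₀^R ρ₀(r'/R)^1 r'² dr' = 4πρ₀R³/4 = 7.775×10^-8 C.
Gauss's law: E·4πr² = Q_enc/ε₀.
E = |Q_enc|/(4πε₀r²) = (7.775×10^-8)/(4π·8.85×10^-12·(0.0765)²) = 1.19×10^5 N/C.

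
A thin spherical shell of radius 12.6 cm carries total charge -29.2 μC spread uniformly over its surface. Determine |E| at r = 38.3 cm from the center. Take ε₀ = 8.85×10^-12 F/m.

|E| = 1.79×10^6 N/C

Symmetry ⇒ E = E(r) r̂. Gaussian sphere of radius r = 38.3 cm (r > 12.6 cm).
The entire shell is enclosed: Q_enc = -2.92×10^-5 C.
Since E is radial and uniform over the Gaussian sphere, Φ = E·4πr² = Q_enc/ε₀.
E = |Q_enc|/(4πε₀r²) = (2.92×10^-5)/(4π·8.85×10^-12·(0.383)²) = 1.79×10^6 N/C.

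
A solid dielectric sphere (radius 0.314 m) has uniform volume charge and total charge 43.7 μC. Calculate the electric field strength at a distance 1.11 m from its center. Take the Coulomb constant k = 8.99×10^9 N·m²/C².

E = 3.19×10^5 N/C

Take a concentric spherical Gaussian surface of radius r = 1.11 m (r > R, so the entire charge is enclosed).
Q_enc = 43.7 μC = 4.37e-5 C.
Applying ∮E·dA = Q_enc/ε₀ with Φ = E(4πr²):
E = k|Q_enc|/r² = (8.99×10^9)(4.37×10^-5)/(1.11)² = 3.19e5 N/C.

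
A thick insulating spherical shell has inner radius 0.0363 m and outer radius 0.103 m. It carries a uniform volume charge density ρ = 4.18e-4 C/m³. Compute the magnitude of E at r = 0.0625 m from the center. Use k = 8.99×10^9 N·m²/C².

Use a concentric Gaussian sphere at r = 0.0625 m (within the shell material, 0.0363 m < r < 0.103 m).
Only the shell between 0.0363 m and r is enclosed: Q_enc = ρ·(4π/3)(r³ − a³) = (4.18×10^-4)·(4π/3)·((0.0625)³ − (0.0363)³) = 3.437×10^-7 C.
Since E is radial and uniform over the Gaussian sphere, Φ = E·4πr² = Q_enc/ε₀.
E = k|Q_enc|/r² = (8.99×10^9)(3.437×10^-7)/(0.0625)² = 7.91×10^5 N/C.

|E| = 7.91e5 N/C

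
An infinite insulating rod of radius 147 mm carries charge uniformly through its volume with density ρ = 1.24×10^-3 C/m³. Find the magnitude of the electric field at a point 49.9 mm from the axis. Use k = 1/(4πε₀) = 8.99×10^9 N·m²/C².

|E| = 3.50×10^6 N/C

Coaxial Gaussian cylinder, radius r = 49.9 mm, length L (r < R).
Enclosed charge per unit length: λ_enc = ρ·πr² = (1.24×10^-3)π(0.0499)² = 9.70×10^-6 C/m.
Applying ∮E·dA = Q_enc/ε₀ with the end caps contributing no flux:
E = 2k|λ_enc|/r = 2(8.99×10^9)(9.70e-6)/(0.0499) = 3.50e6 N/C.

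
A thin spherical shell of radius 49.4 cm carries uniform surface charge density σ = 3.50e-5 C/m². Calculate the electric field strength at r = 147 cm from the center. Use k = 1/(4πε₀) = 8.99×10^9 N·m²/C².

E ≈ 4.47e5 N/C

Use a concentric Gaussian sphere at r = 147 cm (r > 49.4 cm).
The entire shell is enclosed: Q_enc = σ·4πR² = (3.50×10^-5)·4π·(0.494)² = 1.073×10^-4 C.
By Gauss's law, ∮E·dA = E·4πr² = Q_enc/ε₀.
E = k|Q_enc|/r² = (8.99×10^9)(1.073×10^-4)/(1.47)² = 4.47×10^5 N/C.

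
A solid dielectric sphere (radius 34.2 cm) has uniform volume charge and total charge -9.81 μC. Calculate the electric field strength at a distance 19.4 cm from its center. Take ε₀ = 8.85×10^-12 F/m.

Take a concentric spherical Gaussian surface of radius r = 19.4 cm (r < R).
Only the charge within r is enclosed: Q_enc = Q·(r/R)³ = (-9.81 μC)·(19.4 cm/34.2 cm)³ = -1.791×10^-6 C.
Gauss's law: E·4πr² = Q_enc/ε₀.
E = |Q_enc|/(4πε₀r²) = (1.791×10^-6)/(4π·8.85×10^-12·(0.194)²) = 4.28×10^5 N/C.

|E| ≈ 4.28×10^5 V/m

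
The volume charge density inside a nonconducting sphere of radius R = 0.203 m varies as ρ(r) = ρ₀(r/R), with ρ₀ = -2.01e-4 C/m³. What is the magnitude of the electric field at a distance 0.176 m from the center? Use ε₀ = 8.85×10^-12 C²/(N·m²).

|E| = 8.66e5 V/m

Symmetry ⇒ E = E(r) r̂. Gaussian sphere of radius r = 0.176 m (r < R).
Q_enc = ∫₀^r ρ(r')·4πr'² dr' = (4πρ₀/R) ∫₀^r r'^3 dr' = 4πρ₀ r^4/(4·R) = -2.985e-6 C.
Applying ∮E·dA = Q_enc/ε₀ with Φ = E(4πr²):
E = |Q_enc|/(4πε₀r²) = (2.985e-6)/(4π·8.85×10^-12·(0.176)²) = 8.66×10^5 N/C.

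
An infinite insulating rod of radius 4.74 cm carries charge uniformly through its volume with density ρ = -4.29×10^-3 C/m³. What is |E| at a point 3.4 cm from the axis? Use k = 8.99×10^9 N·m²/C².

|E| = 8.24×10^6 N/C

Take a coaxial cylindrical Gaussian surface of radius r = 3.4 cm and length L (r < R).
Enclosed charge per unit length: λ_enc = ρ·πr² = (-4.29e-3)π(0.034)² = -1.558×10^-5 C/m.
By Gauss's law (flux through the curved wall only), E·2πrL = λ_enc L/ε₀.
E = 2k|λ_enc|/r = 2(8.99×10^9)(1.558×10^-5)/(0.034) = 8.24×10^6 N/C.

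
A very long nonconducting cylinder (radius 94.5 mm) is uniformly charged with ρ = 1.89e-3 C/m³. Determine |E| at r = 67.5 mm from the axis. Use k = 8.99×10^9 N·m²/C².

7.21×10^6 N/C

Coaxial Gaussian cylinder, radius r = 67.5 mm, length L (r < R).
Enclosed charge per unit length: λ_enc = ρ·πr² = (1.89e-3)π(0.0675)² = 2.705e-5 C/m.
By Gauss's law (flux through the curved wall only), E·2πrL = λ_enc L/ε₀.
E = 2k|λ_enc|/r = 2(8.99×10^9)(2.705×10^-5)/(0.0675) = 7.21e6 N/C.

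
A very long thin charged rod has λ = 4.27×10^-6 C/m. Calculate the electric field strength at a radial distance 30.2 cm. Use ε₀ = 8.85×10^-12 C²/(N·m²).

Take a coaxial cylindrical Gaussian surface of radius r = 30.2 cm and length L.
Q_enc = λL, so λ_enc = 4.27e-6 C/m.
Applying ∮E·dA = Q_enc/ε₀ with the end caps contributing no flux:
E = |λ_enc|/(2πε₀r) = (4.27×10^-6)/(2π·8.85×10^-12·0.302) = 2.54e5 N/C.

E ≈ 2.54e5 N/C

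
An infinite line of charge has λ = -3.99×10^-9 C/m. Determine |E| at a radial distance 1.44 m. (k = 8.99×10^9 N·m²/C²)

|E| ≈ 49.8 N/C

Choose a coaxial cylinder of radius r = 1.44 m (arbitrary length L) as the Gaussian surface.
Q_enc = λL, so λ_enc = -3.99×10^-9 C/m.
Since E is radial and uniform over the curved surface, Φ = E·2πrL = Q_enc/ε₀ = λ_enc L/ε₀.
E = 2k|λ_enc|/r = 2(8.99×10^9)(3.99×10^-9)/(1.44) = 49.8 N/C.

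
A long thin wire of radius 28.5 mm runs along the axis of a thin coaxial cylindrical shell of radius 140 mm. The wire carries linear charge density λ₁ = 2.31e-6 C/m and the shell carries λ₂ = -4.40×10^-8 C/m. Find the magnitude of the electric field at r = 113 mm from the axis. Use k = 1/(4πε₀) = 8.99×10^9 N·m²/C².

3.68×10^5 N/C

By cylindrical symmetry E is radial; use a coaxial Gaussian cylinder of radius 113 mm and length L (between the conductors, 28.5 mm < r < 140 mm).
The shell at 140 mm lies outside the Gaussian surface, so λ_enc = λ₁ = 2.31e-6 C/m.
By Gauss's law (flux through the curved wall only), E·2πrL = λ_enc L/ε₀.
E = 2k|λ_enc|/r = 2(8.99×10^9)(2.31×10^-6)/(0.113) = 3.68×10^5 N/C.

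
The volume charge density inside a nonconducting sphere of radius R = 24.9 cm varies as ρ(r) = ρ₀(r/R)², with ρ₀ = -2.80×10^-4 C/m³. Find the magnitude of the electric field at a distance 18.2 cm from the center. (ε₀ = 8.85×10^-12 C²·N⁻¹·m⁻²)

By spherical symmetry E is radial; choose a Gaussian sphere of radius r = 18.2 cm (r < R).
Q_enc = ∫₀^r ρ(r')·4πr'² dr' = (4πρ₀/R²) ∫₀^r r'^4 dr' = 4πρ₀ r^5/(5·R²) = -2.267×10^-6 C.
Gauss's law: E·4πr² = Q_enc/ε₀.
E = |Q_enc|/(4πε₀r²) = (2.267×10^-6)/(4π·8.85×10^-12·(0.182)²) = 6.15×10^5 N/C.

E ≈ 6.15×10^5 N/C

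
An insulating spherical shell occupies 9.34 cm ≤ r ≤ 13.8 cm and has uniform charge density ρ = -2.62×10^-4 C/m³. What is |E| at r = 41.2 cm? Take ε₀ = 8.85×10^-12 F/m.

By spherical symmetry E is radial; choose a Gaussian sphere of radius r = 41.2 cm (r > 13.8 cm, enclosing the whole shell).
Q_enc = ρ·(4π/3)(b³ − a³) = (-2.62×10^-4)·(4π/3)·((0.138)³ − (0.0934)³) = -1.99×10^-6 C.
By Gauss's law, ∮E·dA = E·4πr² = Q_enc/ε₀.
E = |Q_enc|/(4πε₀r²) = (1.99×10^-6)/(4π·8.85×10^-12·(0.412)²) = 1.05×10^5 N/C.

E = 1.05×10^5 V/m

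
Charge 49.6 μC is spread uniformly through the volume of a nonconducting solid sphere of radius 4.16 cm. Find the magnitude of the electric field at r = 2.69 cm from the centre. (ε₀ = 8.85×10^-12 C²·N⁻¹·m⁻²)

Use a concentric Gaussian sphere at r = 2.69 cm (r < R).
Only the charge within r is enclosed: Q_enc = Q·(r/R)³ = (49.6 μC)·(2.69 cm/4.16 cm)³ = 1.341e-5 C.
Gauss's law: E·4πr² = Q_enc/ε₀.
E = |Q_enc|/(4πε₀r²) = (1.341×10^-5)/(4π·8.85×10^-12·(0.0269)²) = 1.67×10^8 N/C.

|E| = 1.67×10^8 N/C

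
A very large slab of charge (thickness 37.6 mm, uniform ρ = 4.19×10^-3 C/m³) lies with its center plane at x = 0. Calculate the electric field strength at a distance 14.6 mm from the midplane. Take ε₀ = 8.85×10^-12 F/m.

By symmetry E is perpendicular to the slab. A Gaussian pillbox from −14.6 mm to +14.6 mm (face area A) lies entirely within the slab.
Q_enc = ρ·(2x)·A and flux = 2EA, so 2EA = 2ρxA/ε₀ ⇒ E = |ρ|x/ε₀.
E = (4.19e-3)(0.0146)/(8.85×10^-12) = 6.91×10^6 N/C.

|E| = 6.91×10^6 N/C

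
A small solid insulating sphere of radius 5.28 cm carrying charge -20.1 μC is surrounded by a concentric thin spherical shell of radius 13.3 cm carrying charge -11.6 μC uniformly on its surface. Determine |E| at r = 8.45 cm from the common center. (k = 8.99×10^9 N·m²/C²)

Symmetry ⇒ E = E(r) r̂. Gaussian sphere of radius r = 8.45 cm (between the bodies, 5.28 cm < r < 13.3 cm).
Only the inner charge is enclosed; the outer shell contributes nothing inside itself. Q_enc = -20.1 μC = -2.01×10^-5 C.
By Gauss's law, ∮E·dA = E·4πr² = Q_enc/ε₀.
E = k|Q_enc|/r² = (8.99×10^9)(2.01e-5)/(0.0845)² = 2.53e7 N/C.

2.53×10^7 N/C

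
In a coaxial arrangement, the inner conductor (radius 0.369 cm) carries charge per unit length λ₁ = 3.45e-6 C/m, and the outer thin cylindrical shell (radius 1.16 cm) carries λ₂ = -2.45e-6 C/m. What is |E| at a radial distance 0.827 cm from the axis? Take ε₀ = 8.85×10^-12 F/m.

7.50×10^6 N/C

By cylindrical symmetry E is radial; use a coaxial Gaussian cylinder of radius 0.827 cm and length L (between the conductors, 0.369 cm < r < 1.16 cm).
Only the inner wire is enclosed; the outer shell contributes nothing inside itself. λ_enc = λ₁ = 3.45×10^-6 C/m.
Applying ∮E·dA = Q_enc/ε₀ with the end caps contributing no flux:
E = |λ_enc|/(2πε₀r) = (3.45×10^-6)/(2π·8.85×10^-12·0.00827) = 7.50×10^6 N/C.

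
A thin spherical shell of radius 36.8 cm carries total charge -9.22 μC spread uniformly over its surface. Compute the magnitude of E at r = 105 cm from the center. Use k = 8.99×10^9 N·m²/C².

|E| ≈ 7.52×10^4 V/m

Use a concentric Gaussian sphere at r = 105 cm (r > 36.8 cm).
The entire shell is enclosed: Q_enc = -9.22e-6 C.
Applying ∮E·dA = Q_enc/ε₀ with Φ = E(4πr²):
E = k|Q_enc|/r² = (8.99×10^9)(9.22×10^-6)/(1.05)² = 7.52×10^4 N/C.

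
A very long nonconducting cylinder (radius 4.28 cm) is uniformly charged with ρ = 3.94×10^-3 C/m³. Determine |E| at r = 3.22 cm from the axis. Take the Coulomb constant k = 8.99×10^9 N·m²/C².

Take a coaxial cylindrical Gaussian surface of radius r = 3.22 cm and length L (r < R).
Charge inside radius r per length L is ρ·πr²·L, so λ_enc = ρπr² = 1.283×10^-5 C/m.
Applying ∮E·dA = Q_enc/ε₀ with the end caps contributing no flux:
E = 2k|λ_enc|/r = 2(8.99×10^9)(1.283e-5)/(0.0322) = 7.17×10^6 N/C.

E = 7.17e6 N/C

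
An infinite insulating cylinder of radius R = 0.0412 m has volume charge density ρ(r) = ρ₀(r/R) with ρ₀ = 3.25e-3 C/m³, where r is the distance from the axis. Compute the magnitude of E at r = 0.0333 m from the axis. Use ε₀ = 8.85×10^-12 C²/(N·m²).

E ≈ 3.29×10^6 N/C

Choose a coaxial cylinder of radius r = 0.0333 m (arbitrary length L) as the Gaussian surface (r < R).
λ_enc = ∫₀^r ρ(r')·2πr' dr' = (2πρ₀/R)·r^3/3 = 6.101×10^-6 C/m.
Applying ∮E·dA = Q_enc/ε₀ with the end caps contributing no flux:
E = |λ_enc|/(2πε₀r) = (6.101×10^-6)/(2π·8.85×10^-12·0.0333) = 3.29×10^6 N/C.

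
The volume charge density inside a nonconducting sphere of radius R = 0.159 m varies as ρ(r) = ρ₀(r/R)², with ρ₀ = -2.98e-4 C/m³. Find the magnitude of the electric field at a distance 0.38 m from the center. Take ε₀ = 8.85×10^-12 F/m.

|E| = 1.87×10^5 N/C

Symmetry ⇒ E = E(r) r̂. Gaussian sphere of radius r = 0.38 m (r > R, all charge enclosed).
Q_enc = 4π ∫₀^R ρ₀(r'/R)^2 r'² dr' = 4πρ₀R³/5 = -3.011×10^-6 C.
Since E is radial and uniform over the Gaussian sphere, Φ = E·4πr² = Q_enc/ε₀.
E = |Q_enc|/(4πε₀r²) = (3.011×10^-6)/(4π·8.85×10^-12·(0.38)²) = 1.87×10^5 N/C.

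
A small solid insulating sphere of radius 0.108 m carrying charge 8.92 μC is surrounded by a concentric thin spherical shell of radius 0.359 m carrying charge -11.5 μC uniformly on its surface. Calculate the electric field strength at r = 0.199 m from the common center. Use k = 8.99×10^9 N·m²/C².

Symmetry ⇒ E = E(r) r̂. Gaussian sphere of radius r = 0.199 m (between the bodies, 0.108 m < r < 0.359 m).
Only the inner charge is enclosed; the outer shell contributes nothing inside itself. Q_enc = 8.92 μC = 8.92e-6 C.
By Gauss's law, ∮E·dA = E·4πr² = Q_enc/ε₀.
E = k|Q_enc|/r² = (8.99×10^9)(8.92e-6)/(0.199)² = 2.02×10^6 N/C.

E = 2.02e6 V/m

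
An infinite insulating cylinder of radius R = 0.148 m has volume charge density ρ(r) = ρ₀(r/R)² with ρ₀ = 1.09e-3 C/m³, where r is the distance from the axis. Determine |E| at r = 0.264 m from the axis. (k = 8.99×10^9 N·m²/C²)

E = 2.55×10^6 N/C

Choose a coaxial cylinder of radius r = 0.264 m (arbitrary length L) as the Gaussian surface (r > R, full charge per length enclosed).
λ_enc = 2π ∫₀^R ρ₀(r'/R)^2 r' dr' = 2πρ₀R²/4 = 3.75×10^-5 C/m.
By Gauss's law (flux through the curved wall only), E·2πrL = λ_enc L/ε₀.
E = 2k|λ_enc|/r = 2(8.99×10^9)(3.75×10^-5)/(0.264) = 2.55e6 N/C.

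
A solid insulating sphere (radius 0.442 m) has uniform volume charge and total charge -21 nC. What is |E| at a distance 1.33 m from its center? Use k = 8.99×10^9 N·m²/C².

Take a concentric spherical Gaussian surface of radius r = 1.33 m (r > R, so the entire charge is enclosed).
Q_enc = -21 nC = -2.10×10^-8 C.
Gauss's law: E·4πr² = Q_enc/ε₀.
E = k|Q_enc|/r² = (8.99×10^9)(2.10e-8)/(1.33)² = 107 N/C.

|E| ≈ 107 V/m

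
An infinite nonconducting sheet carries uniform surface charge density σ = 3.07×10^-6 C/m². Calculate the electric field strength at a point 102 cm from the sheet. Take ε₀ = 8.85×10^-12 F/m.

1.73×10^5 N/C

By planar symmetry E is perpendicular to the sheet and uniform; use a Gaussian pillbox with flat faces of area A on each side of the sheet.
Only the two end caps contribute flux: Φ = 2EA. With Q_enc = σA, Gauss's law gives E = |σ|/(2ε₀).
E = |σ|/(2ε₀) = (3.07×10^-6)/(2·8.85×10^-12) = 1.73×10^5 N/C.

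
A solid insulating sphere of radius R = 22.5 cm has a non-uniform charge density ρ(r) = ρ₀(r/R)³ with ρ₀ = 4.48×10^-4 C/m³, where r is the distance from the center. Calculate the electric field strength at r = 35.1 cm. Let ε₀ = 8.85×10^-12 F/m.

E = 7.80×10^5 V/m

Use a concentric Gaussian sphere at r = 35.1 cm (r > R, all charge enclosed).
Q_enc = 4π ∫₀^R ρ₀(r'/R)^3 r'² dr' = 4πρ₀R³/6 = 1.069×10^-5 C.
Applying ∮E·dA = Q_enc/ε₀ with Φ = E(4πr²):
E = |Q_enc|/(4πε₀r²) = (1.069×10^-5)/(4π·8.85×10^-12·(0.351)²) = 7.80×10^5 N/C.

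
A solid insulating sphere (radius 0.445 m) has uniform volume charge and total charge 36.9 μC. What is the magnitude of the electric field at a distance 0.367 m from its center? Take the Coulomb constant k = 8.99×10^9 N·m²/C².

|E| = 1.38×10^6 N/C

Symmetry ⇒ E = E(r) r̂. Gaussian sphere of radius r = 0.367 m (r < R).
Only the charge within r is enclosed: Q_enc = Q·(r/R)³ = (36.9 μC)·(0.367 m/0.445 m)³ = 2.07×10^-5 C.
Since E is radial and uniform over the Gaussian sphere, Φ = E·4πr² = Q_enc/ε₀.
E = k|Q_enc|/r² = (8.99×10^9)(2.07×10^-5)/(0.367)² = 1.38×10^6 N/C.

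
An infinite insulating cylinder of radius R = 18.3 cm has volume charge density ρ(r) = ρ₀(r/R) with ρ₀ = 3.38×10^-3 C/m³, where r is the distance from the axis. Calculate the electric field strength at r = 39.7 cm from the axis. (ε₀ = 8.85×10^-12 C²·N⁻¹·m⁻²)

Choose a coaxial cylinder of radius r = 39.7 cm (arbitrary length L) as the Gaussian surface (r > R, full charge per length enclosed).
λ_enc = 2π ∫₀^R ρ₀(r'/R)^1 r' dr' = 2πρ₀R²/3 = 2.371×10^-4 C/m.
By Gauss's law (flux through the curved wall only), E·2πrL = λ_enc L/ε₀.
E = |λ_enc|/(2πε₀r) = (2.371e-4)/(2π·8.85×10^-12·0.397) = 1.07×10^7 N/C.

E ≈ 1.07e7 N/C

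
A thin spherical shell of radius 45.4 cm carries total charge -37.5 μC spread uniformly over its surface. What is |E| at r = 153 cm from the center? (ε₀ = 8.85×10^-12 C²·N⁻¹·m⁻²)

|E| = 1.44e5 N/C

By spherical symmetry E is radial; choose a Gaussian sphere of radius r = 153 cm (r > 45.4 cm).
The entire shell is enclosed: Q_enc = -3.75×10^-5 C.
Since E is radial and uniform over the Gaussian sphere, Φ = E·4πr² = Q_enc/ε₀.
E = |Q_enc|/(4πε₀r²) = (3.75×10^-5)/(4π·8.85×10^-12·(1.53)²) = 1.44×10^5 N/C.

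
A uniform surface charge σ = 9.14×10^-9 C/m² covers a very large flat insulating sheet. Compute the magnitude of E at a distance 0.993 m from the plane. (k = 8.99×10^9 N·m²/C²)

E ≈ 516 N/C

Choose a cylindrical pillbox piercing the sheet, end faces (area A) parallel to it.
Flux Φ = 2EA and Q_enc = σA, so 2EA = σA/ε₀ ⇒ E = |σ|/(2ε₀), independent of distance.
E = 2πk|σ| = 2π(8.99×10^9)(9.14e-9) = 516 N/C.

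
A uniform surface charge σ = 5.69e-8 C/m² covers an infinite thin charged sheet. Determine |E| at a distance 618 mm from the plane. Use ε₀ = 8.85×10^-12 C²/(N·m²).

E ≈ 3.21×10^3 N/C

Choose a cylindrical pillbox piercing the sheet, end faces (area A) parallel to it.
Flux Φ = 2EA and Q_enc = σA, so 2EA = σA/ε₀ ⇒ E = |σ|/(2ε₀), independent of distance.
E = |σ|/(2ε₀) = (5.69e-8)/(2·8.85×10^-12) = 3.21×10^3 N/C.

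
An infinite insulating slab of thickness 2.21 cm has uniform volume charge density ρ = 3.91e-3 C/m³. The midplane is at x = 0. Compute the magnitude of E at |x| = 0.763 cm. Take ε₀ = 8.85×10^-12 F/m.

E = 3.37×10^6 N/C

By symmetry E is perpendicular to the slab. A Gaussian pillbox from −0.763 cm to +0.763 cm (face area A) lies entirely within the slab.
Q_enc = ρ·(2x)·A and flux = 2EA, so 2EA = 2ρxA/ε₀ ⇒ E = |ρ|x/ε₀.
E = (3.91e-3)(0.00763)/(8.85×10^-12) = 3.37e6 N/C.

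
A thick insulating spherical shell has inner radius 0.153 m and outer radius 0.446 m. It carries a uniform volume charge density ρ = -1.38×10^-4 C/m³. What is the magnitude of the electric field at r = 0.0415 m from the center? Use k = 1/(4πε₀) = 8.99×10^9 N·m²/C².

Symmetry ⇒ E = E(r) r̂. Gaussian sphere of radius r = 0.0415 m (r < 0.153 m, inside the empty cavity).
No charge is enclosed, so by Gauss's law E·4πr² = 0 ⇒ E = 0.

E = 0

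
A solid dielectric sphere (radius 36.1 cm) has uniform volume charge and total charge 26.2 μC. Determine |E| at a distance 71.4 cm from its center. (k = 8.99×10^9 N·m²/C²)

Symmetry ⇒ E = E(r) r̂. Gaussian sphere of radius r = 71.4 cm (r > R, so the entire charge is enclosed).
Q_enc = 26.2 μC = 2.62e-5 C.
By Gauss's law, ∮E·dA = E·4πr² = Q_enc/ε₀.
E = k|Q_enc|/r² = (8.99×10^9)(2.62×10^-5)/(0.714)² = 4.62×10^5 N/C.

E = 4.62e5 V/m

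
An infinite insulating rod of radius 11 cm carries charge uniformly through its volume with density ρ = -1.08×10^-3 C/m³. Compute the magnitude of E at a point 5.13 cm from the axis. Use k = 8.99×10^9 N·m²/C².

E ≈ 3.13×10^6 N/C

Choose a coaxial cylinder of radius r = 5.13 cm (arbitrary length L) as the Gaussian surface (r < R).
Enclosed charge per unit length: λ_enc = ρ·πr² = (-1.08×10^-3)π(0.0513)² = -8.929e-6 C/m.
By Gauss's law (flux through the curved wall only), E·2πrL = λ_enc L/ε₀.
E = 2k|λ_enc|/r = 2(8.99×10^9)(8.929e-6)/(0.0513) = 3.13×10^6 N/C.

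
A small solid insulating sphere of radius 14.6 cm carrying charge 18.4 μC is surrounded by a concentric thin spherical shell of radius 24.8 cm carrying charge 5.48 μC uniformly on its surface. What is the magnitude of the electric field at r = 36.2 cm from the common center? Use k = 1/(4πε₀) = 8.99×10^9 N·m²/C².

Symmetry ⇒ E = E(r) r̂. Gaussian sphere of radius r = 36.2 cm (r > 24.8 cm, enclosing both).
Q_enc = (18.4 μC) + (5.48 μC) = 2.388×10^-5 C.
Since E is radial and uniform over the Gaussian sphere, Φ = E·4πr² = Q_enc/ε₀.
E = k|Q_enc|/r² = (8.99×10^9)(2.388×10^-5)/(0.362)² = 1.64×10^6 N/C.

E = 1.64e6 N/C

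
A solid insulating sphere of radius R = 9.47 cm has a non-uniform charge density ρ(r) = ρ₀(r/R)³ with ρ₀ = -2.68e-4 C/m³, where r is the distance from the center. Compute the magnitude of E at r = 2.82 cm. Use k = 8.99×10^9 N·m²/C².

3.76e3 V/m

Use a concentric Gaussian sphere at r = 2.82 cm (r < R).
Q_enc = ∫₀^r ρ(r')·4πr'² dr' = (4πρ₀/R³) ∫₀^r r'^5 dr' = 4πρ₀ r^6/(6·R³) = -3.324×10^-10 C.
Since E is radial and uniform over the Gaussian sphere, Φ = E·4πr² = Q_enc/ε₀.
E = k|Q_enc|/r² = (8.99×10^9)(3.324×10^-10)/(0.0282)² = 3.76×10^3 N/C.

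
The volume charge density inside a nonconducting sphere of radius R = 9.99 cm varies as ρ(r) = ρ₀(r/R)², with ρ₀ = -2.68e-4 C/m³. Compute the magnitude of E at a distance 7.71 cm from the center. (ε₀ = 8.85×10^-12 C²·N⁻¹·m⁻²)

|E| = 2.78×10^5 N/C

Use a concentric Gaussian sphere at r = 7.71 cm (r < R).
Q_enc = ∫₀^r ρ(r')·4πr'² dr' = (4πρ₀/R²) ∫₀^r r'^4 dr' = 4πρ₀ r^5/(5·R²) = -1.839×10^-7 C.
Applying ∮E·dA = Q_enc/ε₀ with Φ = E(4πr²):
E = |Q_enc|/(4πε₀r²) = (1.839e-7)/(4π·8.85×10^-12·(0.0771)²) = 2.78e5 N/C.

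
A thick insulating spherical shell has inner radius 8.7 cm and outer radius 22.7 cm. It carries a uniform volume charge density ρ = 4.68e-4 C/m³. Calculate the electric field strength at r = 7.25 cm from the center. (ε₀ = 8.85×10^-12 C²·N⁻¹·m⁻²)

E = 0 (no enclosed charge)

Symmetry ⇒ E = E(r) r̂. Gaussian sphere of radius r = 7.25 cm (r < 8.7 cm, inside the empty cavity).
No charge is enclosed, so by Gauss's law E·4πr² = 0 ⇒ E = 0.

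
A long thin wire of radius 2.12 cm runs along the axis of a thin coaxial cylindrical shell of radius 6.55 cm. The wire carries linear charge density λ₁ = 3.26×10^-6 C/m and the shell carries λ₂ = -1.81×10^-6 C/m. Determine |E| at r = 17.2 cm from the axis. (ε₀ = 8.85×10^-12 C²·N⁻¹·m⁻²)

E ≈ 1.52e5 N/C

By cylindrical symmetry E is radial; use a coaxial Gaussian cylinder of radius 17.2 cm and length L (r > 6.55 cm, enclosing both).
λ_enc = λ₁ + λ₂ = (3.26e-6) + (-1.81×10^-6) = 1.45e-6 C/m.
Gauss's law: E·2πrL = λ_enc L/ε₀.
E = |λ_enc|/(2πε₀r) = (1.45×10^-6)/(2π·8.85×10^-12·0.172) = 1.52e5 N/C.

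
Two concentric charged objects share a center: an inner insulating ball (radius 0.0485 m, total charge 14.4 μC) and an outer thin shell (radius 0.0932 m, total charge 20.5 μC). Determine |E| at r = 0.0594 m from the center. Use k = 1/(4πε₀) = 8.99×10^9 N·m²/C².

Take a concentric spherical Gaussian surface of radius r = 0.0594 m (between the bodies, 0.0485 m < r < 0.0932 m).
Only the inner charge is enclosed; the outer shell contributes nothing inside itself. Q_enc = 14.4 μC = 1.44×10^-5 C.
Applying ∮E·dA = Q_enc/ε₀ with Φ = E(4πr²):
E = k|Q_enc|/r² = (8.99×10^9)(1.44e-5)/(0.0594)² = 3.67e7 N/C.

3.67×10^7 N/C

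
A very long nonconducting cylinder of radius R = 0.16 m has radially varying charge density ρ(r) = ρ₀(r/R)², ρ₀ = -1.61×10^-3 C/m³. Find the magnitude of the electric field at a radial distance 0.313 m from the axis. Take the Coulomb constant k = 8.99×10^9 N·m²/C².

3.72×10^6 N/C

Take a coaxial cylindrical Gaussian surface of radius r = 0.313 m and length L (r > R, full charge per length enclosed).
λ_enc = 2π ∫₀^R ρ₀(r'/R)^2 r' dr' = 2πρ₀R²/4 = -6.474×10^-5 C/m.
By Gauss's law (flux through the curved wall only), E·2πrL = λ_enc L/ε₀.
E = 2k|λ_enc|/r = 2(8.99×10^9)(6.474e-5)/(0.313) = 3.72e6 N/C.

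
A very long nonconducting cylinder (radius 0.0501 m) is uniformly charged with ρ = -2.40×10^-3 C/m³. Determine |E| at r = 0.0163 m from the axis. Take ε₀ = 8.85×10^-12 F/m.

By cylindrical symmetry E is radial; use a coaxial Gaussian cylinder of radius 0.0163 m and length L (r < R).
Charge inside radius r per length L is ρ·πr²·L, so λ_enc = ρπr² = -2.003×10^-6 C/m.
By Gauss's law (flux through the curved wall only), E·2πrL = λ_enc L/ε₀.
E = |λ_enc|/(2πε₀r) = (2.003×10^-6)/(2π·8.85×10^-12·0.0163) = 2.21×10^6 N/C.

E ≈ 2.21×10^6 N/C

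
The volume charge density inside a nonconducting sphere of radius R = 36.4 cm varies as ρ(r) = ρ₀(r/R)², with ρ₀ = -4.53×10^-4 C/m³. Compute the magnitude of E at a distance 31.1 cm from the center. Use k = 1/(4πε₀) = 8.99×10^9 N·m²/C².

|E| ≈ 2.32e6 V/m

By spherical symmetry E is radial; choose a Gaussian sphere of radius r = 31.1 cm (r < R).
Integrate the density: Q_enc = 4π ∫₀^r ρ₀(r'/R)^2 r'² dr' = 4πρ₀ r^5/(5·R²) = -2.50×10^-5 C.
By Gauss's law, ∮E·dA = E·4πr² = Q_enc/ε₀.
E = k|Q_enc|/r² = (8.99×10^9)(2.50×10^-5)/(0.311)² = 2.32e6 N/C.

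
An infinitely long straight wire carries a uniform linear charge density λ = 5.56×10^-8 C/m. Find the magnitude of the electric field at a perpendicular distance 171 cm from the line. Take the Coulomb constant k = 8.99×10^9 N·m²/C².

Take a coaxial cylindrical Gaussian surface of radius r = 171 cm and length L.
Q_enc = λL, so λ_enc = 5.56e-8 C/m.
Applying ∮E·dA = Q_enc/ε₀ with the end caps contributing no flux:
E = 2k|λ_enc|/r = 2(8.99×10^9)(5.56e-8)/(1.71) = 585 N/C.

|E| ≈ 585 N/C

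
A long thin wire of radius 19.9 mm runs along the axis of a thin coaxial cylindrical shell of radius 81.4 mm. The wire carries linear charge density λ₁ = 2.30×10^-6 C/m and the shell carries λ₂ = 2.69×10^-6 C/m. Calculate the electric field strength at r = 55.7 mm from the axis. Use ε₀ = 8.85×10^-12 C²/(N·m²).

Coaxial Gaussian cylinder, radius r = 55.7 mm, length L (between the conductors, 19.9 mm < r < 81.4 mm).
Only the inner wire is enclosed; the outer shell contributes nothing inside itself. λ_enc = λ₁ = 2.30e-6 C/m.
Applying ∮E·dA = Q_enc/ε₀ with the end caps contributing no flux:
E = |λ_enc|/(2πε₀r) = (2.30×10^-6)/(2π·8.85×10^-12·0.0557) = 7.43×10^5 N/C.

E ≈ 7.43e5 N/C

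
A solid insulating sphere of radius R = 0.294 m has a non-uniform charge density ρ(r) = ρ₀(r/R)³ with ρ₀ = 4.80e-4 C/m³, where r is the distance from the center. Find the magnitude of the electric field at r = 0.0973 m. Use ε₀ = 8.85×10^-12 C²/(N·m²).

|E| ≈ 3.19×10^4 V/m

Symmetry ⇒ E = E(r) r̂. Gaussian sphere of radius r = 0.0973 m (r < R).
Integrate the density: Q_enc = 4π ∫₀^r ρ₀(r'/R)^3 r'² dr' = 4πρ₀ r^6/(6·R³) = 3.357e-8 C.
Gauss's law: E·4πr² = Q_enc/ε₀.
E = |Q_enc|/(4πε₀r²) = (3.357×10^-8)/(4π·8.85×10^-12·(0.0973)²) = 3.19×10^4 N/C.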